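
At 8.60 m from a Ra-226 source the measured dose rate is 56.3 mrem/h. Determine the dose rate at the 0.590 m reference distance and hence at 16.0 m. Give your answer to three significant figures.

12000 mrem/h; 16.3 mrem/h

Since intensity falls as 1/r²,
At 0.590 m: 56.3 × (8.60/0.590)² = 56.3 × 212.5 = 11960 mrem/h
At 16.0 m: (0.590/16.0)² = 0.001360, so 11960 × 0.001360 = 16.27 mrem/h.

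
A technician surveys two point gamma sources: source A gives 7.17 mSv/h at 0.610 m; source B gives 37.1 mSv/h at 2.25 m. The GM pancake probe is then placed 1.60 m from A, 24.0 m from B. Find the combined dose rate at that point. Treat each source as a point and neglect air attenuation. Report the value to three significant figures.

1.37 mSv/h

By superposition, sum each source's inverse-square contribution:
A: 7.17 × (0.610/1.60)² = 1.042 mSv/h
B: 37.1 × (2.25/24.0)² = 0.3261 mSv/h
Total = 1.042 + 0.3261 = 1.368 mSv/h.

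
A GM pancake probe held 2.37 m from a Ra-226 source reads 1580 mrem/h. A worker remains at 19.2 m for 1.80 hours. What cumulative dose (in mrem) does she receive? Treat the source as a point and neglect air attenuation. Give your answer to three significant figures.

By the inverse-square law, rate at 19.2 m:
1580 × (2.37/19.2)² = 1580 × 0.01524 = 24.08 mrem/h.
Dose = rate × time = 24.08 mrem/h × 1.800 h = 43.34 mrem.

43.3 mrem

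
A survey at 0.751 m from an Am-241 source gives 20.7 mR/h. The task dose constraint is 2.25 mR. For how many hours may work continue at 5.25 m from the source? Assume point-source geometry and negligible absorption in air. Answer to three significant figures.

5.31 h

Applying the 1/r² law, rate at 5.25 m:
20.7 × (0.751/5.25)² = 20.7 × 0.02046 = 0.4235 mR/h.
Stay time = 2.25 mR ÷ 0.4235 mR/h = 5.313 h.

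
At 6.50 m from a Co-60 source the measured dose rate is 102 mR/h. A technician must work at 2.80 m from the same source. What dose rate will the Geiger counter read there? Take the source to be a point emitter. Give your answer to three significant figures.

550 mR/h

Applying the 1/r² law, scaling from 6.50 m to 2.80 m:
(6.50/2.80)² = 5.389, so 102 × 5.389 = 549.7 mR/h.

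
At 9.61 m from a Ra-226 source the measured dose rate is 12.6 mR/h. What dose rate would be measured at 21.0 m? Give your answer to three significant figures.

By the inverse-square law, scaling from 9.61 m to 21.0 m:
(9.61/21.0)² = 0.2094, so 12.6 × 0.2094 = 2.638 mR/h.

2.64 mR/h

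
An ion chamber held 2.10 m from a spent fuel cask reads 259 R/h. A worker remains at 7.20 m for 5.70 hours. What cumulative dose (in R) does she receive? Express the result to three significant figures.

126 R

By the inverse-square law, rate at 7.20 m:
259 × (2.10/7.20)² = 259 × 0.08507 = 22.03 R/h.
Dose = rate × time = 22.03 R/h × 5.700 h = 125.6 R.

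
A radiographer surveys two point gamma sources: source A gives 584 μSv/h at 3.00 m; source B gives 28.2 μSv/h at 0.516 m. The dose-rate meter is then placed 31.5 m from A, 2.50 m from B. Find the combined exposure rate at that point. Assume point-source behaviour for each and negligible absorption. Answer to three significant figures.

6.50 μSv/h

By superposition, sum each source's inverse-square contribution:
A: 584 × (3.00/31.5)² = 5.297 μSv/h
B: 28.2 × (0.516/2.50)² = 1.201 μSv/h
Total = 5.297 + 1.201 = 6.498 μSv/h.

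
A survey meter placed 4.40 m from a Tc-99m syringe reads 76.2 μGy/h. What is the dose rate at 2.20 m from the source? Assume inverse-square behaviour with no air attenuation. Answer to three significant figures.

Applying the 1/r² law, scaling from 4.40 m to 2.20 m:
76.2 × (4.40/2.20)² = 76.2 × 4.000 = 304.8 μGy/h.

305 μGy/h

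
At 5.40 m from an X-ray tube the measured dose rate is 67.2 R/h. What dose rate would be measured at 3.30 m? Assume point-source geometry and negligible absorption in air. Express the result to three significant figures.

Applying the 1/r² law, scaling from 5.40 m to 3.30 m:
(5.40/3.30)² = 2.678, so 67.2 × 2.678 = 180.0 R/h.

180 R/h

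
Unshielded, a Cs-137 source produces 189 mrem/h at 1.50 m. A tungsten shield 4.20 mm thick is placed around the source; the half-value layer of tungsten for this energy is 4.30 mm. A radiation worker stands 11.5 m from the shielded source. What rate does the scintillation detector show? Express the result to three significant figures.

Distance alone: 189 × (1.50/11.5)² = 189 × 0.01701 = 3.215 mrem/h.
Shield: 4.20/4.30 = 0.9767 half-value layers → attenuation 2^(−0.9767) = 0.5081.
Combined: 3.215 × 0.5081 = 1.634 mrem/h.

1.63 mrem/h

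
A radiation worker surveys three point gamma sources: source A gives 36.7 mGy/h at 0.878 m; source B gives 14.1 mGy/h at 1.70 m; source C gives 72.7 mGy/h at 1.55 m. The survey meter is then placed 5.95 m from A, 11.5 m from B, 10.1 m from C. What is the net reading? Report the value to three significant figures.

2.82 mGy/h

By superposition, sum each source's inverse-square contribution:
A: 36.7 × (0.878/5.95)² = 0.7991 mGy/h
B: 14.1 × (1.70/11.5)² = 0.3081 mGy/h
C: 72.7 × (1.55/10.1)² = 1.712 mGy/h
Total = 0.7991 + 0.3081 + 1.712 = 2.819 mGy/h.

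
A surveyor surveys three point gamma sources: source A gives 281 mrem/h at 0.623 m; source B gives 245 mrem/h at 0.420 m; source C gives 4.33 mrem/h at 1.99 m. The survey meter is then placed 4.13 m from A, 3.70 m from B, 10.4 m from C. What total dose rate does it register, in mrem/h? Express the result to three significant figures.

9.71 mrem/h

By superposition, sum each source's inverse-square contribution:
A: 281 × (0.623/4.13)² = 6.394 mrem/h
B: 245 × (0.420/3.70)² = 3.157 mrem/h
C: 4.33 × (1.99/10.4)² = 0.1585 mrem/h
Total = 6.394 + 3.157 + 0.1585 = 9.710 mrem/h.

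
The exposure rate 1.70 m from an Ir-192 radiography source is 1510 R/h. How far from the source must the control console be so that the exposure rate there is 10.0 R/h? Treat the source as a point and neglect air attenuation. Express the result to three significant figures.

Intensity scales as (d₁/d₂)², so d₂ = d₁·√(I₁/I₂).
I₁/I₂ = 1510/10.0 = 151.0, so d₂ = 1.70 × √151.0 = 20.89 m.

20.9 m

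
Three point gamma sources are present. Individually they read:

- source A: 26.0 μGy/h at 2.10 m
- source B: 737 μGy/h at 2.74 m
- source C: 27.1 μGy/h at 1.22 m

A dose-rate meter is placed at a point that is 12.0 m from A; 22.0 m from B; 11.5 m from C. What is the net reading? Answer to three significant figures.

12.5 μGy/h

Each source contributes Iᵢ·(dᵢ/rᵢ)²; contributions add.
A: 26.0 × (2.10/12.0)² = 0.7963 μGy/h
B: 737 × (2.74/22.0)² = 11.43 μGy/h
C: 27.1 × (1.22/11.5)² = 0.3050 μGy/h
Total = 0.7963 + 11.43 + 0.3050 = 12.53 μGy/h.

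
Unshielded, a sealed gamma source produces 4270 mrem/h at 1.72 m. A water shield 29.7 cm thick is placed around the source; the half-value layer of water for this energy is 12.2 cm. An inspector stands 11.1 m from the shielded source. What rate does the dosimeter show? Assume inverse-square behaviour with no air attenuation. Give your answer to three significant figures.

19.0 mrem/h

Distance alone: 4270 × (1.72/11.1)² = 4270 × 0.02401 = 102.5 mrem/h.
Shield: 29.7/12.2 = 2.434 half-value layers → attenuation 2^(−2.434) = 0.1851.
Combined: 102.5 × 0.1851 = 18.97 mrem/h.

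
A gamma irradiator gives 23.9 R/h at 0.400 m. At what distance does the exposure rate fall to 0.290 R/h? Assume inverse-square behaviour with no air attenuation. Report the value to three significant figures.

Applying the 1/r² law, d₂ = d₁·√(I₁/I₂).
I₁/I₂ = 23.9/0.290 = 82.41, so d₂ = 0.400 × √82.41 = 3.631 m.

3.63 m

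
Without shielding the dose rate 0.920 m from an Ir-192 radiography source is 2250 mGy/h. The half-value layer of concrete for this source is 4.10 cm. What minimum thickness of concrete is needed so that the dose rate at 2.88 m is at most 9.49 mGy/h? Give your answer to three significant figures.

At 2.88 m, distance alone gives 2250 × (0.920/2.88)² = 2250 × 0.1020 = 229.5 mGy/h.
Further attenuation needed: 229.5/9.49 = 24.18.
n = log₂(24.18) = 4.596 half-value layers.
Thickness = 4.596 × 4.10 cm = 18.84 cm.

18.8 cm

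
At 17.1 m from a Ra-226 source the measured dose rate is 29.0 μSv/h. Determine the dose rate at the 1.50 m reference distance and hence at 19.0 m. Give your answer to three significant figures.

3770 μSv/h; 23.5 μSv/h

By the inverse-square law,
At 1.50 m: (17.1/1.50)² = 130.0, so 29.0 × 130.0 = 3770 μSv/h
At 19.0 m: (1.50/19.0)² = 0.006233, so 3770 × 0.006233 = 23.50 μSv/h.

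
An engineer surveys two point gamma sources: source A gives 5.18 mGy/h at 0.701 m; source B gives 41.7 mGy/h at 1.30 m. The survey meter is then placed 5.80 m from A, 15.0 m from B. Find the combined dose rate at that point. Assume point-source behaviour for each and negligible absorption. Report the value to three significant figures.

0.389 mGy/h

Each source contributes Iᵢ·(dᵢ/rᵢ)²; contributions add.
A: 5.18 × (0.701/5.80)² = 0.07567 mGy/h
B: 41.7 × (1.30/15.0)² = 0.3132 mGy/h
Total = 0.07567 + 0.3132 = 0.3889 mGy/h.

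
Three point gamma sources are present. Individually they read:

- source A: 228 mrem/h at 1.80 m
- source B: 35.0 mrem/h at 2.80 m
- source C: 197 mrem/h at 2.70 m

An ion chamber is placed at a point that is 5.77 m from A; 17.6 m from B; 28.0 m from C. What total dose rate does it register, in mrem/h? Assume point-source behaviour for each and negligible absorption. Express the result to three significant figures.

24.9 mrem/h

By superposition, sum each source's inverse-square contribution:
A: 228 × (1.80/5.77)² = 22.19 mrem/h
B: 35.0 × (2.80/17.6)² = 0.8858 mrem/h
C: 197 × (2.70/28.0)² = 1.832 mrem/h
Total = 22.19 + 0.8858 + 1.832 = 24.91 mrem/h.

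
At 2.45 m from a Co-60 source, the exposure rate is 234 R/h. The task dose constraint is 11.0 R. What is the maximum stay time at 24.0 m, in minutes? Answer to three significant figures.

271 min

Using I₁d₁² = I₂d₂², rate at 24.0 m:
(2.45/24.0)² = 0.01042, so 234 × 0.01042 = 2.438 R/h.
Stay time = 11.0 R ÷ 2.438 R/h = 4.512 h = 270.7 min.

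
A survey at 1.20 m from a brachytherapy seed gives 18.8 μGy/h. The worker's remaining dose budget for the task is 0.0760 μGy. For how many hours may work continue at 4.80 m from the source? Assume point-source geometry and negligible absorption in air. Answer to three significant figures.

Using I₁d₁² = I₂d₂², rate at 4.80 m:
18.8 × (1.20/4.80)² = 18.8 × 0.06250 = 1.175 μGy/h.
Stay time = 0.0760 μGy ÷ 1.175 μGy/h = 0.06468 h.

0.0647 h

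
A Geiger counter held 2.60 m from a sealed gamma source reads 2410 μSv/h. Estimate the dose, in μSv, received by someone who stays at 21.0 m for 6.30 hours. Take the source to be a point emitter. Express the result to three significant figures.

Using I₁d₁² = I₂d₂², rate at 21.0 m:
2410 × (2.60/21.0)² = 2410 × 0.01533 = 36.95 μSv/h.
Dose = rate × time = 36.95 μSv/h × 6.300 h = 232.8 μSv.

233 μSv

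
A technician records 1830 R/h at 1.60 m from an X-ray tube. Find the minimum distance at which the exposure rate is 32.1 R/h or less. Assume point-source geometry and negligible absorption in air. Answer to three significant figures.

Using I₁d₁² = I₂d₂², d₂ = d₁·√(I₁/I₂).
I₁/I₂ = 1830/32.1 = 57.01, so d₂ = 1.60 × √57.01 = 12.08 m.

12.1 m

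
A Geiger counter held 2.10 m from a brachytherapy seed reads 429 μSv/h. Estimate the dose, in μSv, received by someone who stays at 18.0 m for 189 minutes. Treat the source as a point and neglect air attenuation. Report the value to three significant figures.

Intensity scales as (d₁/d₂)², so rate at 18.0 m:
(2.10/18.0)² = 0.01361, so 429 × 0.01361 = 5.839 μSv/h.
Dose = rate × time = 5.839 μSv/h × 3.150 h = 18.39 μSv.

18.4 μSv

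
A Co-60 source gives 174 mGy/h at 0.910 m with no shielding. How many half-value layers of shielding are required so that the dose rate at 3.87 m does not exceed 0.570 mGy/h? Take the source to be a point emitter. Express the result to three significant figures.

At 3.87 m, distance alone gives 174 × (0.910/3.87)² = 174 × 0.05529 = 9.620 mGy/h.
Further attenuation needed: 9.620/0.570 = 16.88.
n = log₂(16.88) = 4.077 half-value layers.

4.08 half-value layers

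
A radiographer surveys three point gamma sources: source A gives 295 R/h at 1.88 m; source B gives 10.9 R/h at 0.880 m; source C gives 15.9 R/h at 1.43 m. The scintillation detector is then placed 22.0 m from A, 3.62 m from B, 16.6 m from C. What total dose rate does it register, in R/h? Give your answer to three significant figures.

2.92 R/h

By superposition, sum each source's inverse-square contribution:
A: 295 × (1.88/22.0)² = 2.154 R/h
B: 10.9 × (0.880/3.62)² = 0.6441 R/h
C: 15.9 × (1.43/16.6)² = 0.1180 R/h
Total = 2.154 + 0.6441 + 0.1180 = 2.916 R/h.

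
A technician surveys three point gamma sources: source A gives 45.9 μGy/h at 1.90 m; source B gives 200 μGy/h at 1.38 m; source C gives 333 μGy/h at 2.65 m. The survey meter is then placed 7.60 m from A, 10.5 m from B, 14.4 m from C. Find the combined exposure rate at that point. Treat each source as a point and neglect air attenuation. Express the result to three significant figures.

17.6 μGy/h

Each source contributes Iᵢ·(dᵢ/rᵢ)²; contributions add.
A: 45.9 × (1.90/7.60)² = 2.869 μGy/h
B: 200 × (1.38/10.5)² = 3.455 μGy/h
C: 333 × (2.65/14.4)² = 11.28 μGy/h
Total = 2.869 + 3.455 + 11.28 = 17.60 μGy/h.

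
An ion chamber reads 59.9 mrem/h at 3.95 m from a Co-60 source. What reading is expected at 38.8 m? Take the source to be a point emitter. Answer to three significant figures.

0.621 mrem/h

By the inverse-square law, the rate at 38.8 m is
59.9 × (3.95/38.8)² = 59.9 × 0.01036 = 0.6206 mrem/h.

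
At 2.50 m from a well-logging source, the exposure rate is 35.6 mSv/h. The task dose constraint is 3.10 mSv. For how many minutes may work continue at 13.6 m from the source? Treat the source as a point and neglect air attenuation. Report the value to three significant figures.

155 min

Since intensity falls as 1/r², rate at 13.6 m:
35.6 × (2.50/13.6)² = 35.6 × 0.03379 = 1.203 mSv/h.
Stay time = 3.10 mSv ÷ 1.203 mSv/h = 2.577 h = 154.6 min.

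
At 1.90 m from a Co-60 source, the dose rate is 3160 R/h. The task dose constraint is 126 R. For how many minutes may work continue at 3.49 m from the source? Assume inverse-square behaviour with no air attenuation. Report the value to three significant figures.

Applying the 1/r² law, rate at 3.49 m:
3160 × (1.90/3.49)² = 3160 × 0.2964 = 936.6 R/h.
Stay time = 126 R ÷ 936.6 R/h = 0.1345 h = 8.070 min.

8.07 min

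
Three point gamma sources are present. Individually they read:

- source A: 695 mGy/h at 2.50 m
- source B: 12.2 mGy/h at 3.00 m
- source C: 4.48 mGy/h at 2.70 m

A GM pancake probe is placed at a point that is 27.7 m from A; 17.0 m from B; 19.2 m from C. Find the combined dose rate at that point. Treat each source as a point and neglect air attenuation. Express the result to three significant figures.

6.13 mGy/h

By superposition, sum each source's inverse-square contribution:
A: 695 × (2.50/27.7)² = 5.661 mGy/h
B: 12.2 × (3.00/17.0)² = 0.3799 mGy/h
C: 4.48 × (2.70/19.2)² = 0.08859 mGy/h
Total = 5.661 + 0.3799 + 0.08859 = 6.129 mGy/h.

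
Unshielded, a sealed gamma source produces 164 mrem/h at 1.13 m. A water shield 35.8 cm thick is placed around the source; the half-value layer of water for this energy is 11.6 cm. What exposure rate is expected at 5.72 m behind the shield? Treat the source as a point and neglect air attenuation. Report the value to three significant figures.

0.754 mrem/h

Distance alone: (1.13/5.72)² = 0.03903, so 164 × 0.03903 = 6.401 mrem/h.
Shield: 35.8/11.6 = 3.086 half-value layers → attenuation 2^(−3.086) = 0.1178.
Combined: 6.401 × 0.1178 = 0.7540 mrem/h.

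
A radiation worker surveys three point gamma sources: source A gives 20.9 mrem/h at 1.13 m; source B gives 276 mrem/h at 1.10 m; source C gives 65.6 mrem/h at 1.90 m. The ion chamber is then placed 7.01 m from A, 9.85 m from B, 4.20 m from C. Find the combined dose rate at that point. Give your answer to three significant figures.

By superposition, sum each source's inverse-square contribution:
A: 20.9 × (1.13/7.01)² = 0.5431 mrem/h
B: 276 × (1.10/9.85)² = 3.442 mrem/h
C: 65.6 × (1.90/4.20)² = 13.42 mrem/h
Total = 0.5431 + 3.442 + 13.42 = 17.41 mrem/h.

17.4 mrem/h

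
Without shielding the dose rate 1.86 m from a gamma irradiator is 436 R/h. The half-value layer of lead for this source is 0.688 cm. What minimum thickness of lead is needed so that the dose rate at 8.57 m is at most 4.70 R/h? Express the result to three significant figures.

1.46 cm

At 8.57 m, distance alone gives (1.86/8.57)² = 0.04710, so 436 × 0.04710 = 20.54 R/h.
Further attenuation needed: 20.54/4.70 = 4.370.
n = log₂(4.370) = 2.128 half-value layers.
Thickness = 2.128 × 0.688 cm = 1.464 cm.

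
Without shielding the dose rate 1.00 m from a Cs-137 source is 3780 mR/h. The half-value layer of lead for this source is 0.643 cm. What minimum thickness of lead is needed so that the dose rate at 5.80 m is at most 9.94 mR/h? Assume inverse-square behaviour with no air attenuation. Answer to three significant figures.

At 5.80 m, distance alone gives (1.00/5.80)² = 0.02973, so 3780 × 0.02973 = 112.4 mR/h.
Further attenuation needed: 112.4/9.94 = 11.31.
n = log₂(11.31) = 3.500 half-value layers.
Thickness = 3.500 × 0.643 cm = 2.251 cm.

2.25 cm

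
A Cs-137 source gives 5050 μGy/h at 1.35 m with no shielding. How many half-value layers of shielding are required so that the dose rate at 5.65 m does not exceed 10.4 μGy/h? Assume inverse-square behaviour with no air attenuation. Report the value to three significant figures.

4.79 half-value layers

At 5.65 m, distance alone gives (1.35/5.65)² = 0.05709, so 5050 × 0.05709 = 288.3 μGy/h.
Further attenuation needed: 288.3/10.4 = 27.72.
n = log₂(27.72) = 4.793 half-value layers.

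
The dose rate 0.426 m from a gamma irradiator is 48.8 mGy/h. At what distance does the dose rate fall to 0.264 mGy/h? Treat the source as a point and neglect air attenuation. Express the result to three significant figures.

5.79 m

Since intensity falls as 1/r², d₂ = d₁·√(I₁/I₂).
I₁/I₂ = 48.8/0.264 = 184.8, so d₂ = 0.426 × √184.8 = 5.791 m.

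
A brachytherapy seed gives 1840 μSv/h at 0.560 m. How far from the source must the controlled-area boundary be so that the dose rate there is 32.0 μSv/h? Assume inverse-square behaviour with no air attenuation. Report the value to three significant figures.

Using I₁d₁² = I₂d₂², d₂ = d₁·√(I₁/I₂).
I₁/I₂ = 1840/32.0 = 57.50, so d₂ = 0.560 × √57.50 = 4.246 m.

4.25 m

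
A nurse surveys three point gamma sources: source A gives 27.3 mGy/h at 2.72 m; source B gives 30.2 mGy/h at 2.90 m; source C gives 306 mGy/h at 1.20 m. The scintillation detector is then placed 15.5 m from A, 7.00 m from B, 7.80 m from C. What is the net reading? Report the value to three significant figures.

13.3 mGy/h

Each source contributes Iᵢ·(dᵢ/rᵢ)²; contributions add.
A: 27.3 × (2.72/15.5)² = 0.8407 mGy/h
B: 30.2 × (2.90/7.00)² = 5.183 mGy/h
C: 306 × (1.20/7.80)² = 7.243 mGy/h
Total = 0.8407 + 5.183 + 7.243 = 13.27 mGy/h.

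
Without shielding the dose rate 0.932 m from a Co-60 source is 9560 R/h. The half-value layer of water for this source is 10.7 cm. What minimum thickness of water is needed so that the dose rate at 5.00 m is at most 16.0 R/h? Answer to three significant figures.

At 5.00 m, distance alone gives (0.932/5.00)² = 0.03474, so 9560 × 0.03474 = 332.1 R/h.
Further attenuation needed: 332.1/16.0 = 20.76.
n = log₂(20.76) = 4.376 half-value layers.
Thickness = 4.376 × 10.7 cm = 46.82 cm.

46.8 cm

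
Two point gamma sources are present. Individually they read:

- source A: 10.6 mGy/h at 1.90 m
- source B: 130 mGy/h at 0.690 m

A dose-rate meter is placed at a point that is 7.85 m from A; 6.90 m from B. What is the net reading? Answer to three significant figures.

1.92 mGy/h

By superposition, sum each source's inverse-square contribution:
A: 10.6 × (1.90/7.85)² = 0.6210 mGy/h
B: 130 × (0.690/6.90)² = 1.300 mGy/h
Total = 0.6210 + 1.300 = 1.921 mGy/h.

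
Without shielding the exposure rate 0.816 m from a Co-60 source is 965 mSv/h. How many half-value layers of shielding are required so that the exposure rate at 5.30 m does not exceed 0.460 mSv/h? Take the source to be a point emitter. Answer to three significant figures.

At 5.30 m, distance alone gives 965 × (0.816/5.30)² = 965 × 0.02370 = 22.87 mSv/h.
Further attenuation needed: 22.87/0.460 = 49.72.
n = log₂(49.72) = 5.636 half-value layers.

5.64 half-value layers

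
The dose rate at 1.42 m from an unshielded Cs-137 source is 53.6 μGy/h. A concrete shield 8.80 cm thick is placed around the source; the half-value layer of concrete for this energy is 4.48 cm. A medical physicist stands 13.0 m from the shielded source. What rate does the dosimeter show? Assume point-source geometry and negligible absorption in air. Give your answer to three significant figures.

0.164 μGy/h

Distance alone: 53.6 × (1.42/13.0)² = 53.6 × 0.01193 = 0.6394 μGy/h.
Shield: 8.80/4.48 = 1.964 half-value layers → attenuation 2^(−1.964) = 0.2563.
Combined: 0.6394 × 0.2563 = 0.1639 μGy/h.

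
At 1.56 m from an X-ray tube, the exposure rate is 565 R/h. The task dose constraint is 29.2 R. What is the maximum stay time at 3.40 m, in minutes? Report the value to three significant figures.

14.7 min

Since intensity falls as 1/r², rate at 3.40 m:
(1.56/3.40)² = 0.2105, so 565 × 0.2105 = 118.9 R/h.
Stay time = 29.2 R ÷ 118.9 R/h = 0.2456 h = 14.74 min.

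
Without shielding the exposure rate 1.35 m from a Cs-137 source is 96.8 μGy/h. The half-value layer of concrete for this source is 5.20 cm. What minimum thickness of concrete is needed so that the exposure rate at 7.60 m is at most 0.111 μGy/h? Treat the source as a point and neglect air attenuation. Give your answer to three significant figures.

At 7.60 m, distance alone gives (1.35/7.60)² = 0.03155, so 96.8 × 0.03155 = 3.054 μGy/h.
Further attenuation needed: 3.054/0.111 = 27.51.
n = log₂(27.51) = 4.782 half-value layers.
Thickness = 4.782 × 5.20 cm = 24.87 cm.

24.9 cm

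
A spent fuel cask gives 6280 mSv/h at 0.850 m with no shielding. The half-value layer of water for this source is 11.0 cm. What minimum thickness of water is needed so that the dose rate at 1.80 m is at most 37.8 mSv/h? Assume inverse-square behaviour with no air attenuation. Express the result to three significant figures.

57.3 cm

At 1.80 m, distance alone gives 6280 × (0.850/1.80)² = 6280 × 0.2230 = 1400 mSv/h.
Further attenuation needed: 1400/37.8 = 37.04.
n = log₂(37.04) = 5.211 half-value layers.
Thickness = 5.211 × 11.0 cm = 57.32 cm.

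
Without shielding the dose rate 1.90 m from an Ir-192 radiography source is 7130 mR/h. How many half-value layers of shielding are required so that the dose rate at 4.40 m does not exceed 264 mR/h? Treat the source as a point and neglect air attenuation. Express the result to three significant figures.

2.33 half-value layers

At 4.40 m, distance alone gives (1.90/4.40)² = 0.1865, so 7130 × 0.1865 = 1330 mR/h.
Further attenuation needed: 1330/264 = 5.038.
n = log₂(5.038) = 2.333 half-value layers.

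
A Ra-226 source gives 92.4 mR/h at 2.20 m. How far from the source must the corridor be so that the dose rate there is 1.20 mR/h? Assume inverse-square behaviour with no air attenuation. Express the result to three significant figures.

By the inverse-square law, d₂ = d₁·√(I₁/I₂).
I₁/I₂ = 92.4/1.20 = 77.00, so d₂ = 2.20 × √77.00 = 19.30 m.

19.3 m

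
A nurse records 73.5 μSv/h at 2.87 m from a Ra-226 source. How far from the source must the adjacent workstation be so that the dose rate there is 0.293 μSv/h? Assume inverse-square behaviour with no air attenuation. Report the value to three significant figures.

Using I₁d₁² = I₂d₂², d₂ = d₁·√(I₁/I₂).
I₁/I₂ = 73.5/0.293 = 250.9, so d₂ = 2.87 × √250.9 = 45.46 m.

45.5 m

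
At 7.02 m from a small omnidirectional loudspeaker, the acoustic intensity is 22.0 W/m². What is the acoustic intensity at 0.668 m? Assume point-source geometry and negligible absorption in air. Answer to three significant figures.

2430 W/m²

Using I₁d₁² = I₂d₂², the rate at 0.668 m is
22.0 × (7.02/0.668)² = 22.0 × 110.4 = 2429 W/m².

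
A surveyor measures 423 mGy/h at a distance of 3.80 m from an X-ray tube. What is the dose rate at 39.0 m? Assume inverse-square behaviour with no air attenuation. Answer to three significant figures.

Intensity scales as (d₁/d₂)², so the rate at 39.0 m is
423 × (3.80/39.0)² = 423 × 0.009494 = 4.016 mGy/h.

4.02 mGy/h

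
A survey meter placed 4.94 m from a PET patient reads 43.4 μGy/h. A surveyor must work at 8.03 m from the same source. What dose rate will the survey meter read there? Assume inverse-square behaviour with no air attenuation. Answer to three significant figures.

Using I₁d₁² = I₂d₂², scaling from 4.94 m to 8.03 m:
43.4 × (4.94/8.03)² = 43.4 × 0.3785 = 16.43 μGy/h.

16.4 μGy/h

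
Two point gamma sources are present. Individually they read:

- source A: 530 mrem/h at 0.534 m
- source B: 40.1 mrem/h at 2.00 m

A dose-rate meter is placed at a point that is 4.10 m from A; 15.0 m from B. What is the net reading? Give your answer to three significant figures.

9.70 mrem/h

Each source contributes Iᵢ·(dᵢ/rᵢ)²; contributions add.
A: 530 × (0.534/4.10)² = 8.991 mrem/h
B: 40.1 × (2.00/15.0)² = 0.7129 mrem/h
Total = 8.991 + 0.7129 = 9.704 mrem/h.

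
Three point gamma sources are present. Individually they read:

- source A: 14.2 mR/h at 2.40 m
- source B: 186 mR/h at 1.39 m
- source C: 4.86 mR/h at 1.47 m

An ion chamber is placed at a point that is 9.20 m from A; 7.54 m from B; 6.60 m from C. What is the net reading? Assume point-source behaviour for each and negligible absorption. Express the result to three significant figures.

By superposition, sum each source's inverse-square contribution:
A: 14.2 × (2.40/9.20)² = 0.9664 mR/h
B: 186 × (1.39/7.54)² = 6.321 mR/h
C: 4.86 × (1.47/6.60)² = 0.2411 mR/h
Total = 0.9664 + 6.321 + 0.2411 = 7.529 mR/h.

7.53 mR/h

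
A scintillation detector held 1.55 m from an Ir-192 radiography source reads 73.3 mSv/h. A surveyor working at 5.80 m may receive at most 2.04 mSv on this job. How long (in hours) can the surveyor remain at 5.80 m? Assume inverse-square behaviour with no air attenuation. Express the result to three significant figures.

0.390 h

Since intensity falls as 1/r², rate at 5.80 m:
(1.55/5.80)² = 0.07142, so 73.3 × 0.07142 = 5.235 mSv/h.
Stay time = 2.04 mSv ÷ 5.235 mSv/h = 0.3897 h.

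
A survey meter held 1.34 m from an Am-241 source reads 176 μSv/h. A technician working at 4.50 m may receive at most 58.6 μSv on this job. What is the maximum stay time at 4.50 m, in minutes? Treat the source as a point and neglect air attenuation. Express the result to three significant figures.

225 min

By the inverse-square law, rate at 4.50 m:
(1.34/4.50)² = 0.08867, so 176 × 0.08867 = 15.61 μSv/h.
Stay time = 58.6 μSv ÷ 15.61 μSv/h = 3.754 h = 225.2 min.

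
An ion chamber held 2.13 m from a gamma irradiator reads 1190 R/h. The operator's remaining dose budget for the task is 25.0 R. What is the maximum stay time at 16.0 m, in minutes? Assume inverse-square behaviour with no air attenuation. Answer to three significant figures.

71.1 min

By the inverse-square law, rate at 16.0 m:
1190 × (2.13/16.0)² = 1190 × 0.01772 = 21.09 R/h.
Stay time = 25.0 R ÷ 21.09 R/h = 1.185 h = 71.10 min.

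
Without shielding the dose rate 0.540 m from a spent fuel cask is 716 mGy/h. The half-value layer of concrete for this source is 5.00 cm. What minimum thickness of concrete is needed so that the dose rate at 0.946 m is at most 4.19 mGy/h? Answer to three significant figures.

At 0.946 m, distance alone gives (0.540/0.946)² = 0.3258, so 716 × 0.3258 = 233.3 mGy/h.
Further attenuation needed: 233.3/4.19 = 55.68.
n = log₂(55.68) = 5.799 half-value layers.
Thickness = 5.799 × 5.00 cm = 29.00 cm.

29.0 cm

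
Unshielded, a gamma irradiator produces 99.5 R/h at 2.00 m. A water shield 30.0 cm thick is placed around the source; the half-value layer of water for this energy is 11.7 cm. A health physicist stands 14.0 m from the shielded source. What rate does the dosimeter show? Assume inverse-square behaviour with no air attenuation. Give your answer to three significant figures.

0.343 R/h

Distance alone: (2.00/14.0)² = 0.02041, so 99.5 × 0.02041 = 2.031 R/h.
Shield: 30.0/11.7 = 2.564 half-value layers → attenuation 2^(−2.564) = 0.1691.
Combined: 2.031 × 0.1691 = 0.3434 R/h.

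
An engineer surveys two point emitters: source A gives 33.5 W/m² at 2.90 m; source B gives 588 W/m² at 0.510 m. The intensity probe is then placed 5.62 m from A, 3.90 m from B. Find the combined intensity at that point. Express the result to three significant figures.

19.0 W/m²

By superposition, sum each source's inverse-square contribution:
A: 33.5 × (2.90/5.62)² = 8.920 W/m²
B: 588 × (0.510/3.90)² = 10.06 W/m²
Total = 8.920 + 10.06 = 18.98 W/m².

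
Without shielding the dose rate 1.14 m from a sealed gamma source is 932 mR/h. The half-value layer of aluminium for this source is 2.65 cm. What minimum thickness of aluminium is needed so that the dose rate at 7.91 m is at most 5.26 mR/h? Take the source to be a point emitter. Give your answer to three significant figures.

At 7.91 m, distance alone gives (1.14/7.91)² = 0.02077, so 932 × 0.02077 = 19.36 mR/h.
Further attenuation needed: 19.36/5.26 = 3.681.
n = log₂(3.681) = 1.880 half-value layers.
Thickness = 1.880 × 2.65 cm = 4.982 cm.

4.98 cm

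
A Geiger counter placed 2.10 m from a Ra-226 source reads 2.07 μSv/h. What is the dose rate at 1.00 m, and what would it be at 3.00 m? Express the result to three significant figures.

Using I₁d₁² = I₂d₂²,
At 1.00 m: 2.07 × (2.10/1.00)² = 2.07 × 4.410 = 9.129 μSv/h
At 3.00 m: 9.129 × (1.00/3.00)² = 9.129 × 0.1111 = 1.014 μSv/h.

9.13 μSv/h; 1.01 μSv/h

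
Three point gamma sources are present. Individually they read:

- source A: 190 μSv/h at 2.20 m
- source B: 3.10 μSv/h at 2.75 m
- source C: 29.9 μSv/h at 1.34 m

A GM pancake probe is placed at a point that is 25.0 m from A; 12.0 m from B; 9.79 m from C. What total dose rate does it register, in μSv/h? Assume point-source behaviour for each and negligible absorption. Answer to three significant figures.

2.19 μSv/h

Each source contributes Iᵢ·(dᵢ/rᵢ)²; contributions add.
A: 190 × (2.20/25.0)² = 1.471 μSv/h
B: 3.10 × (2.75/12.0)² = 0.1628 μSv/h
C: 29.9 × (1.34/9.79)² = 0.5602 μSv/h
Total = 1.471 + 0.1628 + 0.5602 = 2.194 μSv/h.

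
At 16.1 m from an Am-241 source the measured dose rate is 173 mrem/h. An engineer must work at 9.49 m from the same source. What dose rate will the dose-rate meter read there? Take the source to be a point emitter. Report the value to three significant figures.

498 mrem/h

Using I₁d₁² = I₂d₂², scaling from 16.1 m to 9.49 m:
173 × (16.1/9.49)² = 173 × 2.878 = 497.9 mrem/h.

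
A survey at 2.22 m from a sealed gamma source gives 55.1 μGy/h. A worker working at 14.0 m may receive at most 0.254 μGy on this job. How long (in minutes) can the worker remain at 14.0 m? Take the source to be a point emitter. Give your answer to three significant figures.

By the inverse-square law, rate at 14.0 m:
(2.22/14.0)² = 0.02514, so 55.1 × 0.02514 = 1.385 μGy/h.
Stay time = 0.254 μGy ÷ 1.385 μGy/h = 0.1834 h = 11.00 min.

11.0 min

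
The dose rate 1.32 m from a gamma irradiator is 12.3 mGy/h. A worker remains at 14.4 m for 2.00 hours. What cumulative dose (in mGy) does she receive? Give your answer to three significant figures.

Using I₁d₁² = I₂d₂², rate at 14.4 m:
12.3 × (1.32/14.4)² = 12.3 × 0.008403 = 0.1034 mGy/h.
Dose = rate × time = 0.1034 mGy/h × 2.000 h = 0.2068 mGy.

0.207 mGy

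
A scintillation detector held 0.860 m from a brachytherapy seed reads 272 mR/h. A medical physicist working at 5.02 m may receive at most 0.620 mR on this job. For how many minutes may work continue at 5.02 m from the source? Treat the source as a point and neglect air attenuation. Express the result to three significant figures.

Applying the 1/r² law, rate at 5.02 m:
(0.860/5.02)² = 0.02935, so 272 × 0.02935 = 7.983 mR/h.
Stay time = 0.620 mR ÷ 7.983 mR/h = 0.07767 h = 4.660 min.

4.66 min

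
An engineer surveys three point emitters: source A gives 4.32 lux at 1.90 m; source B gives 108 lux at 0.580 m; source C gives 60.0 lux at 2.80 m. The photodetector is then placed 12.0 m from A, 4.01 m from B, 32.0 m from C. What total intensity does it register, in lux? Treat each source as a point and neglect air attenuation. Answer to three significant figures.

By superposition, sum each source's inverse-square contribution:
A: 4.32 × (1.90/12.0)² = 0.1083 lux
B: 108 × (0.580/4.01)² = 2.259 lux
C: 60.0 × (2.80/32.0)² = 0.4594 lux
Total = 0.1083 + 2.259 + 0.4594 = 2.827 lux.

2.83 lux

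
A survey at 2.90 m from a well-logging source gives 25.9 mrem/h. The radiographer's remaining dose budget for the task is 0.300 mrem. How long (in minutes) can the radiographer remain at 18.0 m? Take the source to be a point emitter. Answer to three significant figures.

Using I₁d₁² = I₂d₂², rate at 18.0 m:
25.9 × (2.90/18.0)² = 25.9 × 0.02596 = 0.6724 mrem/h.
Stay time = 0.300 mrem ÷ 0.6724 mrem/h = 0.4462 h = 26.77 min.

26.8 min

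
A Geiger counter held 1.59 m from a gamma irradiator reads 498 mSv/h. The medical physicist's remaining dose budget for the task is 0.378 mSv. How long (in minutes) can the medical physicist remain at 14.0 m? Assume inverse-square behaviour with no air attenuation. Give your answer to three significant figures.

3.53 min

By the inverse-square law, rate at 14.0 m:
498 × (1.59/14.0)² = 498 × 0.01290 = 6.424 mSv/h.
Stay time = 0.378 mSv ÷ 6.424 mSv/h = 0.05884 h = 3.530 min.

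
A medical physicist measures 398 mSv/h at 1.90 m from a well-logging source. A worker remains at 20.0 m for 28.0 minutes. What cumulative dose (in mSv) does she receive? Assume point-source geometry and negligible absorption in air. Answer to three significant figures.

Since intensity falls as 1/r², rate at 20.0 m:
(1.90/20.0)² = 0.009025, so 398 × 0.009025 = 3.592 mSv/h.
Dose = rate × time = 3.592 mSv/h × 0.4667 h = 1.676 mSv.

1.68 mSv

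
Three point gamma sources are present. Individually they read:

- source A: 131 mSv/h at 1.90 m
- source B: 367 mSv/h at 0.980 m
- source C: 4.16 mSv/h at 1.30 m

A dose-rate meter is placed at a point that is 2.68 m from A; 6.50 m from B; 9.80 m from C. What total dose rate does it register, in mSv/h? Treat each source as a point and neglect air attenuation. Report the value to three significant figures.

By superposition, sum each source's inverse-square contribution:
A: 131 × (1.90/2.68)² = 65.84 mSv/h
B: 367 × (0.980/6.50)² = 8.342 mSv/h
C: 4.16 × (1.30/9.80)² = 0.07320 mSv/h
Total = 65.84 + 8.342 + 0.07320 = 74.26 mSv/h.

74.3 mSv/h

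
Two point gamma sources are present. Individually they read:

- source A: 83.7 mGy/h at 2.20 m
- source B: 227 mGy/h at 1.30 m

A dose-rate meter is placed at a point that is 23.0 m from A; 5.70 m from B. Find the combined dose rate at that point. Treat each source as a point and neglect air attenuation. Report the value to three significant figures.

By superposition, sum each source's inverse-square contribution:
A: 83.7 × (2.20/23.0)² = 0.7658 mGy/h
B: 227 × (1.30/5.70)² = 11.81 mGy/h
Total = 0.7658 + 11.81 = 12.58 mGy/h.

12.6 mGy/h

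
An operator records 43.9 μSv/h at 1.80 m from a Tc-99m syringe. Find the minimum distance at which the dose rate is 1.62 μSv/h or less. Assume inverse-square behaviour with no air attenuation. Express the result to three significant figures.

9.37 m

Using I₁d₁² = I₂d₂², d₂ = d₁·√(I₁/I₂).
I₁/I₂ = 43.9/1.62 = 27.10, so d₂ = 1.80 × √27.10 = 9.370 m.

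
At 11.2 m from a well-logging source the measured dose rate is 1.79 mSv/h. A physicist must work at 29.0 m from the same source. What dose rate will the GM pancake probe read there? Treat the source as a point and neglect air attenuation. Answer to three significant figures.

0.267 mSv/h

By the inverse-square law, scaling from 11.2 m to 29.0 m:
1.79 × (11.2/29.0)² = 1.79 × 0.1492 = 0.2671 mSv/h.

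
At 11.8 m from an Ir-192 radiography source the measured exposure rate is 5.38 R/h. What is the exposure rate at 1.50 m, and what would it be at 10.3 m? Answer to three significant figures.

Intensity scales as (d₁/d₂)², so
At 1.50 m: (11.8/1.50)² = 61.88, so 5.38 × 61.88 = 332.9 R/h
At 10.3 m: 332.9 × (1.50/10.3)² = 332.9 × 0.02121 = 7.061 R/h.

333 R/h; 7.06 R/h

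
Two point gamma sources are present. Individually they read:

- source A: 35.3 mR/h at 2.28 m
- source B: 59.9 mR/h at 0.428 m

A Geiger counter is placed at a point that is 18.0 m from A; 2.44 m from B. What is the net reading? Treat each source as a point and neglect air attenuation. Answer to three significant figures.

2.41 mR/h

Each source contributes Iᵢ·(dᵢ/rᵢ)²; contributions add.
A: 35.3 × (2.28/18.0)² = 0.5664 mR/h
B: 59.9 × (0.428/2.44)² = 1.843 mR/h
Total = 0.5664 + 1.843 = 2.409 mR/h.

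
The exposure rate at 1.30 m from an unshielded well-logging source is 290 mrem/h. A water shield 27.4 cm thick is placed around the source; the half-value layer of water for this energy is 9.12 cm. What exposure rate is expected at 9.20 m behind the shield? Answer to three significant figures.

Distance alone: (1.30/9.20)² = 0.01997, so 290 × 0.01997 = 5.791 mrem/h.
Shield: 27.4/9.12 = 3.004 half-value layers → attenuation 2^(−3.004) = 0.1247.
Combined: 5.791 × 0.1247 = 0.7221 mrem/h.

0.722 mrem/h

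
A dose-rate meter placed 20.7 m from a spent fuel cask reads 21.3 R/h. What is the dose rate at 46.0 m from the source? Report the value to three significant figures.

Using I₁d₁² = I₂d₂², scaling from 20.7 m to 46.0 m:
21.3 × (20.7/46.0)² = 21.3 × 0.2025 = 4.313 R/h.

4.31 R/h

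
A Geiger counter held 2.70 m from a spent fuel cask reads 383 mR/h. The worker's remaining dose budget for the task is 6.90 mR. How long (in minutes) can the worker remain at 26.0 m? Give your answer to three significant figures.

Using I₁d₁² = I₂d₂², rate at 26.0 m:
383 × (2.70/26.0)² = 383 × 0.01078 = 4.129 mR/h.
Stay time = 6.90 mR ÷ 4.129 mR/h = 1.671 h = 100.3 min.

100 min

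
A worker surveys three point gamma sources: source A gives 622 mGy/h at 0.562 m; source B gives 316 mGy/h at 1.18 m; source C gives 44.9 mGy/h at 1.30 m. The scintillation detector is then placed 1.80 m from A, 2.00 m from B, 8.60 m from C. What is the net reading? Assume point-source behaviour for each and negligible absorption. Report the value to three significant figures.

Each source contributes Iᵢ·(dᵢ/rᵢ)²; contributions add.
A: 622 × (0.562/1.80)² = 60.63 mGy/h
B: 316 × (1.18/2.00)² = 110.0 mGy/h
C: 44.9 × (1.30/8.60)² = 1.026 mGy/h
Total = 60.63 + 110.0 + 1.026 = 171.7 mGy/h.

172 mGy/h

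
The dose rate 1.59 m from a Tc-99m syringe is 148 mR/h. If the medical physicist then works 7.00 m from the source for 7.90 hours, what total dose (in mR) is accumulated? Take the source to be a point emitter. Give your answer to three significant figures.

Applying the 1/r² law, rate at 7.00 m:
(1.59/7.00)² = 0.05159, so 148 × 0.05159 = 7.635 mR/h.
Dose = rate × time = 7.635 mR/h × 7.900 h = 60.32 mR.

60.3 mR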